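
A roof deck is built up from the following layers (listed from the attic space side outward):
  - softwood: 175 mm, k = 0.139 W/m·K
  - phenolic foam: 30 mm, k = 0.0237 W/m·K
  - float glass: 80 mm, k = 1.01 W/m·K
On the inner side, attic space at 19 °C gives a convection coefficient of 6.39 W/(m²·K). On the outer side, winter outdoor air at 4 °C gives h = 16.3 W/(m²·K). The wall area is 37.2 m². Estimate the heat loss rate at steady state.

Q ≈ 198 W

Thermal resistances in series:
R_inner film = 1/(h_i·A) = 1/(6.39×37.2) = 0.004207 K/W
R_softwood = L/(kA) = 0.175/(0.139×37.2) = 0.03384 K/W
R_phenolic foam = L/(kA) = 0.03/(0.0237×37.2) = 0.03403 K/W
R_float glass = L/(kA) = 0.08/(1.01×37.2) = 0.002129 K/W
R_outer film = 1/(h_o·A) = 1/(16.3×37.2) = 0.001649 K/W
R_total = 0.07586 K/W
Q = ΔT / R_total = 15 / 0.07586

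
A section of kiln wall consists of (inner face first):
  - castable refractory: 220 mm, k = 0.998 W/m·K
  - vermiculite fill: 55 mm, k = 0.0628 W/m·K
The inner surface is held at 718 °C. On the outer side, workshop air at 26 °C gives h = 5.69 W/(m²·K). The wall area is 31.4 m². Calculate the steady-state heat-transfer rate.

Q ≈ 17100 W

Treating each layer as a thermal resistance in series:
R_castable refractory = L/(kA) = 0.22/(0.998×31.4) = 0.00702 K/W
R_vermiculite fill = L/(kA) = 0.055/(0.0628×31.4) = 0.02789 K/W
R_outer film = 1/(h_o·A) = 1/(5.69×31.4) = 0.005597 K/W
R_total = 0.04051 K/W
Q = ΔT / R_total = 692 / 0.04051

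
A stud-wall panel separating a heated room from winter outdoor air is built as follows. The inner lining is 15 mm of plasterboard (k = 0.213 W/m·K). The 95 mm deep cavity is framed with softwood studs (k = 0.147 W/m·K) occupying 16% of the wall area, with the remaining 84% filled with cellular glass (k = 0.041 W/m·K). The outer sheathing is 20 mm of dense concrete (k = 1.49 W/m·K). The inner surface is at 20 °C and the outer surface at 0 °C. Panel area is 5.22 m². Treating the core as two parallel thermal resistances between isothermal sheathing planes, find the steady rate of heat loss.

Sheathing layers in series; stud and cavity paths in parallel between them.
R_inner = 0.015/(0.213×5.22) = 0.01349 K/W
R_stud  = 0.095/(0.147×0.16×5.22) = 0.7738 K/W
R_cav   = 0.095/(0.041×0.84×5.22) = 0.5284 K/W
1/R_core = 1/R_stud + 1/R_cav → R_core = 0.314 K/W
R_outer = 0.02/(1.49×5.22) = 0.002571 K/W
R_total = 0.3301 K/W
Q = ΔT/R_total = 20/0.3301

Q ≈ 60.6 W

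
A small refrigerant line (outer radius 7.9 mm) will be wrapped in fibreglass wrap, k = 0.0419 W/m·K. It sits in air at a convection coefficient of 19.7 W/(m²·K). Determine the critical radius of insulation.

r_cr ≈ 2.13 mm

For a cylinder r_cr = k/h = 0.0419/19.7
r_cr = 2.13 mm; since the bare radius (7.9 mm) is above r_cr, any added insulation will reduce heat loss.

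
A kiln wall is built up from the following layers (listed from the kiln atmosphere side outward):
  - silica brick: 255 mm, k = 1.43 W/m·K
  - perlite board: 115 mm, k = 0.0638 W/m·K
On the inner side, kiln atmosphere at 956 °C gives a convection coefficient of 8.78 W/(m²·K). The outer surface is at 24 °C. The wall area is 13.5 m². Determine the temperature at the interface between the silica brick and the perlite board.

T ≈ 826 °C

Using the resistance-network approach (series):
R_inner film = 1/(h_i·A) = 1/(8.78×13.5) = 0.008437 K/W
R_silica brick = L/(kA) = 0.255/(1.43×13.5) = 0.01321 K/W
R_perlite board = L/(kA) = 0.115/(0.0638×13.5) = 0.1335 K/W
R_total = 0.1552 K/W;  Q = ΔT/R_total = 932/0.1552 = 6007 W
T_interface = T_inner − Q·ΣR(inner→interface) = 956 − 6010×0.02165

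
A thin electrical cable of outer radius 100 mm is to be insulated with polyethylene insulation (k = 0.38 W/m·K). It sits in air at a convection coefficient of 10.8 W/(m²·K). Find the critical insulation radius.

For a cylinder r_cr = k/h = 0.38/10.8
r_cr = 35.2 mm; since the bare radius (100 mm) is above r_cr, any added insulation will reduce heat loss.

r_cr ≈ 35.2 mm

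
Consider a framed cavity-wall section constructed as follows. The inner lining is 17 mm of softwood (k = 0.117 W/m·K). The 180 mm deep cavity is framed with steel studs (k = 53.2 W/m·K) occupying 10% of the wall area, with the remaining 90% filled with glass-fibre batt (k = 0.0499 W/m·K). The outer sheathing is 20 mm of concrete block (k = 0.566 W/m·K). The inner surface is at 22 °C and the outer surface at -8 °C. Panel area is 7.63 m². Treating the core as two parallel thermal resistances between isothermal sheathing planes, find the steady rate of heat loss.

Q ≈ 1070 W

Sheathing layers in series; stud and cavity paths in parallel between them.
R_inner = 0.017/(0.117×7.63) = 0.01904 K/W
R_stud  = 0.18/(53.2×0.1×7.63) = 0.004434 K/W
R_cav   = 0.18/(0.0499×0.9×7.63) = 0.5253 K/W
1/R_core = 1/R_stud + 1/R_cav → R_core = 0.004397 K/W
R_outer = 0.02/(0.566×7.63) = 0.004631 K/W
R_total = 0.02807 K/W
Q = ΔT/R_total = 30/0.02807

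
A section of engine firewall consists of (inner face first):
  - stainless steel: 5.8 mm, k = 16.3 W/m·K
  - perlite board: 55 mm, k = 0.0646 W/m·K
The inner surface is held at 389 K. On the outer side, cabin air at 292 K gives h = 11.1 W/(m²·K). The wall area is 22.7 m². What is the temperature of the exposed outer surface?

T ≈ 301 K

Using the resistance-network approach (series):
R_stainless steel = L/(kA) = 0.0058/(16.3×22.7) = 1.568×10^-5 K/W
R_perlite board = L/(kA) = 0.055/(0.0646×22.7) = 0.03751 K/W
R_outer film = 1/(h_o·A) = 1/(11.1×22.7) = 0.003969 K/W
R_total = 0.04149 K/W;  Q = ΔT/R_total = 97/0.04149 = 2338 W
T_interface = T_inner − Q·ΣR(inner→interface) = 389 − 2340×0.03752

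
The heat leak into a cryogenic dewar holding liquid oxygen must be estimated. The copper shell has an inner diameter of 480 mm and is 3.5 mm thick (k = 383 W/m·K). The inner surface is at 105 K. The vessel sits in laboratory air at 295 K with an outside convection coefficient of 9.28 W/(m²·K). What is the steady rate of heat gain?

Each spherical layer contributes R = (1/r_i − 1/r_o)/(4πk):
R_copper shell = (1/0.24 − 1/0.2435)/(4π×383) = 1.244×10^-5 K/W
R_outer film = 1/(h·4πr_o²) = 1/(9.28×4π×0.2435²) = 0.1446 K/W
R_total = 0.1446 K/W
Q = ΔT/R_total = 190/0.1446

Q ≈ 1310 W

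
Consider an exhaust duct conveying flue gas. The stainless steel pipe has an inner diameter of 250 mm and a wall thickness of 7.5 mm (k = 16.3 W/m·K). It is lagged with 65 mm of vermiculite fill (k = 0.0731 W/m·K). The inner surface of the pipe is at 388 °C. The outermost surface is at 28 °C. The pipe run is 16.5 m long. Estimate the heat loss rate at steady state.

Q ≈ 6830 W

Per-layer cylindrical resistances, series-summed:
R_stainless steel pipe wall = ln(132.5/125)/(2π×16.3×16.5) = 3.448×10^-5 K/W
R_vermiculite fill = ln(197.5/132.5)/(2π×0.0731×16.5) = 0.05267 K/W
R_total = 0.0527 K/W
Q = ΔT/R_total = 360/0.0527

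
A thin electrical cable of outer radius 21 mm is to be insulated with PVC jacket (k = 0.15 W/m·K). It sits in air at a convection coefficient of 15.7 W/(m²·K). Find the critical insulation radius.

For a cylinder r_cr = k/h = 0.15/15.7
r_cr = 9.55 mm; since the bare radius (21 mm) is above r_cr, any added insulation will reduce heat loss.

r_cr ≈ 9.55 mm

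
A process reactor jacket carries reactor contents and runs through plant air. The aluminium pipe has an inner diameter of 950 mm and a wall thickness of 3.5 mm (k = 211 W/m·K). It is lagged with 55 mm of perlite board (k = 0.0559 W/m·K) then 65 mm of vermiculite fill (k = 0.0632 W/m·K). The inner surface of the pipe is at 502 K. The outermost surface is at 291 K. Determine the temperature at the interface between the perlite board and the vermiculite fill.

Cylindrical conduction, so R = ln(r₂/r₁)/(2πkL) per layer, in series:
R_aluminium pipe wall = ln(478.5/475)/(2π×211×1) = 5.538×10^-6 K/W
R_perlite board = ln(533.5/478.5)/(2π×0.0559×1) = 0.3098 K/W
R_vermiculite fill = ln(598.5/533.5)/(2π×0.0632×1) = 0.2895 K/W
R_total = 0.5993 K/W
Q = ΔT/R_total = 211/0.5993
Q = 352 W/m
T_interface = T_inner − Q·ΣR(inner→interface) = 502 − 352×0.3098

T ≈ 393 K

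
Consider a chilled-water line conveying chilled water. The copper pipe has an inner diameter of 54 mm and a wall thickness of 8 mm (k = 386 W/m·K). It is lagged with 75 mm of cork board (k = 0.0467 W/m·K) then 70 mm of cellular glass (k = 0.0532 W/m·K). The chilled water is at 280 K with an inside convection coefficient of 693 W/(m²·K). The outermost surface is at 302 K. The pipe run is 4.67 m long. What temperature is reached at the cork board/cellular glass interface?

Cylindrical conduction, so R = ln(r₂/r₁)/(2πkL) per layer, in series:
R_inner film = 1/(h_i·2πr₁L) = 1/(693×2π×0.027×4.67) = 0.001821 K/W
R_copper pipe wall = ln(35/27)/(2π×386×4.67) = 2.291×10^-5 K/W
R_cork board = ln(110/35)/(2π×0.0467×4.67) = 0.8357 K/W
R_cellular glass = ln(180/110)/(2π×0.0532×4.67) = 0.3155 K/W
R_total = 1.153 K/W
Q = ΔT/R_total = 22/1.153
Q = 19.1 W
T_interface = T_inner + Q·ΣR(inner→interface) = 280 + 19.1×0.8375

T ≈ 296 K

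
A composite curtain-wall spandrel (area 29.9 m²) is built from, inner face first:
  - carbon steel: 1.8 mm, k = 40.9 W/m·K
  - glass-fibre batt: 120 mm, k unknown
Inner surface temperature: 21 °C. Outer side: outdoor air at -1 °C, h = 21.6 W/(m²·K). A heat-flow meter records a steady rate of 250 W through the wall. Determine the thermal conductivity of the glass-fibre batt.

Using the resistance-network approach (series):
R_carbon steel = L/(kA) = 0.0018/(40.9×29.9) = 1.472×10^-6 K/W
R_outer film = 1/(h_o·A) = 1/(21.6×29.9) = 0.001548 K/W
Sum of known resistances R_other = 0.00155 K/W
Total R = ΔT/Q = 22/250 = 0.088 K/W
R_glass-fibre batt = R_total − R_other = 0.08645 K/W
k = L/(R·A) = 0.12/(0.08645×29.9)

k ≈ 0.0464 W/(m·K)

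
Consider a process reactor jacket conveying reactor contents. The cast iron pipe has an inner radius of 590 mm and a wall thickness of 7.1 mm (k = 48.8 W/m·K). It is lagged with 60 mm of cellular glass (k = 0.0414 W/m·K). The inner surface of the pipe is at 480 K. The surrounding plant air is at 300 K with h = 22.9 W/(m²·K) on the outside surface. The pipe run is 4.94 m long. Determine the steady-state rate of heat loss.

Per-layer cylindrical resistances, series-summed:
R_cast iron pipe wall = ln(597.1/590)/(2π×48.8×4.94) = 7.897×10^-6 K/W
R_cellular glass = ln(657.1/597.1)/(2π×0.0414×4.94) = 0.07451 K/W
R_outer film = 1/(h_o·2πr_oL) = 1/(22.9×2π×0.6571×4.94) = 0.002141 K/W
R_total = 0.07666 K/W
Q = ΔT/R_total = 180/0.07666

Q ≈ 2350 W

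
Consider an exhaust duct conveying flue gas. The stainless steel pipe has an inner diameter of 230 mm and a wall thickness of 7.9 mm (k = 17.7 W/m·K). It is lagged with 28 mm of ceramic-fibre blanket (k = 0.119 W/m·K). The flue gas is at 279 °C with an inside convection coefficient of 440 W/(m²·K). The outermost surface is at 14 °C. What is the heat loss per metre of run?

For a radial system each layer contributes R = ln(r_out/r_in)/(2πkL); films add R = 1/(hA).
R_inner film = 1/(h_i·2πr₁L) = 1/(440×2π×0.115×1) = 0.003145 K/W
R_stainless steel pipe wall = ln(122.9/115)/(2π×17.7×1) = 5.974×10^-4 K/W
R_ceramic-fibre blanket = ln(150.9/122.9)/(2π×0.119×1) = 0.2745 K/W
R_total = 0.2782 K/W
Q = ΔT/R_total = 265/0.2782

q′ ≈ 952 W/m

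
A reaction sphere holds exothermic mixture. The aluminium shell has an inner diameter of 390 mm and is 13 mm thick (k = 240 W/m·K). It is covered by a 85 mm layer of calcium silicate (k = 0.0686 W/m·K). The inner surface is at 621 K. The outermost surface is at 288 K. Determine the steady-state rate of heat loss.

Q ≈ 206 W

For a spherical shell R = (1/r₁ − 1/r₂)/(4πk); film R = 1/(h·4πr²). In series:
R_aluminium shell = (1/0.195 − 1/0.208)/(4π×240) = 1.063×10^-4 K/W
R_calcium silicate = (1/0.208 − 1/0.293)/(4π×0.0686) = 1.618 K/W
R_total = 1.618 K/W
Q = ΔT/R_total = 333/1.618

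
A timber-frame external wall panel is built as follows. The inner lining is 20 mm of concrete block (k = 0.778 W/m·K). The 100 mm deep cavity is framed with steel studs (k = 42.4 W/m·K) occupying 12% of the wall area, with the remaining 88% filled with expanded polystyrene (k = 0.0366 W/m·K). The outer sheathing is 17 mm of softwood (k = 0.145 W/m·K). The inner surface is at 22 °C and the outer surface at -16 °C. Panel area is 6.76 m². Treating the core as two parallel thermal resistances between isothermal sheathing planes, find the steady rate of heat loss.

Q ≈ 1580 W

Sheathing layers in series; stud and cavity paths in parallel between them.
R_inner = 0.02/(0.778×6.76) = 0.003803 K/W
R_stud  = 0.1/(42.4×0.12×6.76) = 0.002907 K/W
R_cav   = 0.1/(0.0366×0.88×6.76) = 0.4593 K/W
1/R_core = 1/R_stud + 1/R_cav → R_core = 0.002889 K/W
R_outer = 0.017/(0.145×6.76) = 0.01734 K/W
R_total = 0.02404 K/W
Q = ΔT/R_total = 38/0.02404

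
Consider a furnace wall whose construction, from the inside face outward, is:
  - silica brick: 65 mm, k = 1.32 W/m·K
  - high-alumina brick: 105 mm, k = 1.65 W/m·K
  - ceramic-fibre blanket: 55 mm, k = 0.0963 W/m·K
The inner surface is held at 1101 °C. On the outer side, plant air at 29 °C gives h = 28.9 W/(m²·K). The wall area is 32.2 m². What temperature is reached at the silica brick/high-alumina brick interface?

Using the resistance-network approach (series):
R_silica brick = L/(kA) = 0.065/(1.32×32.2) = 0.001529 K/W
R_high-alumina brick = L/(kA) = 0.105/(1.65×32.2) = 0.001976 K/W
R_ceramic-fibre blanket = L/(kA) = 0.055/(0.0963×32.2) = 0.01774 K/W
R_outer film = 1/(h_o·A) = 1/(28.9×32.2) = 0.001075 K/W
R_total = 0.02232 K/W;  Q = ΔT/R_total = 1072/0.02232 = 48030 W
T_interface = T_inner − Q·ΣR(inner→interface) = 1101 − 48000×0.001529

T ≈ 1030 °C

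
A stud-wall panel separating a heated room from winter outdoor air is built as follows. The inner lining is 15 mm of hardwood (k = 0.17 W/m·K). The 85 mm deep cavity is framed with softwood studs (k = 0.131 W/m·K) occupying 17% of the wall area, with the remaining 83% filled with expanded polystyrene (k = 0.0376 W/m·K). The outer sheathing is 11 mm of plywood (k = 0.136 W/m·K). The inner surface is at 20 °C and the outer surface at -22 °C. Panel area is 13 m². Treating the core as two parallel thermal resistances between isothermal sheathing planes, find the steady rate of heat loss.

Sheathing layers in series; stud and cavity paths in parallel between them.
R_inner = 0.015/(0.17×13) = 0.006787 K/W
R_stud  = 0.085/(0.131×0.17×13) = 0.2936 K/W
R_cav   = 0.085/(0.0376×0.83×13) = 0.2095 K/W
1/R_core = 1/R_stud + 1/R_cav → R_core = 0.1223 K/W
R_outer = 0.011/(0.136×13) = 0.006222 K/W
R_total = 0.1353 K/W
Q = ΔT/R_total = 42/0.1353

Q ≈ 310 W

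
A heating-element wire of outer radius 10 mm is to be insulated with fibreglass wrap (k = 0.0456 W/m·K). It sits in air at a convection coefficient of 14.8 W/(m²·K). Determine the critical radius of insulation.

For a cylinder r_cr = k/h = 0.0456/14.8
r_cr = 3.08 mm; since the bare radius (10 mm) is above r_cr, any added insulation will reduce heat loss.

r_cr ≈ 3.08 mm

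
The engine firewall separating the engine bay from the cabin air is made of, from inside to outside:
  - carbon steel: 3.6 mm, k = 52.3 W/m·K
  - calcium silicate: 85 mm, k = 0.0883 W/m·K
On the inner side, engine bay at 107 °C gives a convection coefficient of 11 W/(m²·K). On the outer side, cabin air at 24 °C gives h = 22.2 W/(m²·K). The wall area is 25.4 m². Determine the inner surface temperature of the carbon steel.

Using the resistance-network approach (series):
R_inner film = 1/(h_i·A) = 1/(11×25.4) = 0.003579 K/W
R_carbon steel = L/(kA) = 0.0036/(52.3×25.4) = 2.71×10^-6 K/W
R_calcium silicate = L/(kA) = 0.085/(0.0883×25.4) = 0.0379 K/W
R_outer film = 1/(h_o·A) = 1/(22.2×25.4) = 0.001773 K/W
R_total = 0.04325 K/W;  Q = ΔT/R_total = 83/0.04325 = 1919 W
T_interface = T_inner − Q·ΣR(inner→interface) = 107 − 1920×0.003579

T ≈ 100 °C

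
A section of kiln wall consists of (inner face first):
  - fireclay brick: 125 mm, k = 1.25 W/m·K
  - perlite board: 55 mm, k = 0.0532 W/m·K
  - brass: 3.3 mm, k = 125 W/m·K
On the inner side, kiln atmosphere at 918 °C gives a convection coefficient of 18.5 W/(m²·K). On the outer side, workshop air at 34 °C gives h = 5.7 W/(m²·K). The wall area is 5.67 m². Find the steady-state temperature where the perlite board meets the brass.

T ≈ 148 °C

Model the wall as resistances in series:
R_inner film = 1/(h_i·A) = 1/(18.5×5.67) = 0.009533 K/W
R_fireclay brick = L/(kA) = 0.125/(1.25×5.67) = 0.01764 K/W
R_perlite board = L/(kA) = 0.055/(0.0532×5.67) = 0.1823 K/W
R_brass = L/(kA) = 0.0033/(125×5.67) = 4.656×10^-6 K/W
R_outer film = 1/(h_o·A) = 1/(5.7×5.67) = 0.03094 K/W
R_total = 0.2405 K/W;  Q = ΔT/R_total = 884/0.2405 = 3676 W
T_interface = T_inner − Q·ΣR(inner→interface) = 918 − 3680×0.2095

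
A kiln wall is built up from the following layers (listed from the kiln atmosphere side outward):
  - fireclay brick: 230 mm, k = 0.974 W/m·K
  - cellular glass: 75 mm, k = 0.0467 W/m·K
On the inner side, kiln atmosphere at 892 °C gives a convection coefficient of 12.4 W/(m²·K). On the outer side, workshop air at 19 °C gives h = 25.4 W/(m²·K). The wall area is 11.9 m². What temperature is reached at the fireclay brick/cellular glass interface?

T ≈ 751 °C

Model the wall as resistances in series:
R_inner film = 1/(h_i·A) = 1/(12.4×11.9) = 0.006777 K/W
R_fireclay brick = L/(kA) = 0.23/(0.974×11.9) = 0.01984 K/W
R_cellular glass = L/(kA) = 0.075/(0.0467×11.9) = 0.135 K/W
R_outer film = 1/(h_o·A) = 1/(25.4×11.9) = 0.003308 K/W
R_total = 0.1649 K/W;  Q = ΔT/R_total = 873/0.1649 = 5295 W
T_interface = T_inner − Q·ΣR(inner→interface) = 892 − 5290×0.02662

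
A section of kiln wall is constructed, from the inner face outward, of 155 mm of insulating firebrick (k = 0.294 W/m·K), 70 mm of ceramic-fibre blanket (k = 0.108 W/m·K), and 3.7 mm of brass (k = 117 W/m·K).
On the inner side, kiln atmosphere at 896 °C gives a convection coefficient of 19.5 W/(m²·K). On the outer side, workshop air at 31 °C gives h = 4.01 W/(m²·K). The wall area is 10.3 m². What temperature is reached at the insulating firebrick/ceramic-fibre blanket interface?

T ≈ 557 °C

Treating each layer as a thermal resistance in series:
R_inner film = 1/(h_i·A) = 1/(19.5×10.3) = 0.004979 K/W
R_insulating firebrick = L/(kA) = 0.155/(0.294×10.3) = 0.05119 K/W
R_ceramic-fibre blanket = L/(kA) = 0.07/(0.108×10.3) = 0.06293 K/W
R_brass = L/(kA) = 0.0037/(117×10.3) = 3.07×10^-6 K/W
R_outer film = 1/(h_o·A) = 1/(4.01×10.3) = 0.02421 K/W
R_total = 0.1433 K/W;  Q = ΔT/R_total = 865/0.1433 = 6036 W
T_interface = T_inner − Q·ΣR(inner→interface) = 896 − 6040×0.05616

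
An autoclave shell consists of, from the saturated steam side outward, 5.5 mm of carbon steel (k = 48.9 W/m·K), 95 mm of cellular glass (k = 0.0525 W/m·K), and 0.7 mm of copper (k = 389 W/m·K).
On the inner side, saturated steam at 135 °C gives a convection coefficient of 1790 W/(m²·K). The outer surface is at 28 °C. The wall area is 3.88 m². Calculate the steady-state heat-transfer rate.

Model the wall as resistances in series:
R_inner film = 1/(h_i·A) = 1/(1790×3.88) = 1.44×10^-4 K/W
R_carbon steel = L/(kA) = 0.0055/(48.9×3.88) = 2.899×10^-5 K/W
R_cellular glass = L/(kA) = 0.095/(0.0525×3.88) = 0.4664 K/W
R_copper = L/(kA) = 0.0007/(389×3.88) = 4.638×10^-7 K/W
R_total = 0.4665 K/W
Q = ΔT / R_total = 107 / 0.4665

Q ≈ 229 W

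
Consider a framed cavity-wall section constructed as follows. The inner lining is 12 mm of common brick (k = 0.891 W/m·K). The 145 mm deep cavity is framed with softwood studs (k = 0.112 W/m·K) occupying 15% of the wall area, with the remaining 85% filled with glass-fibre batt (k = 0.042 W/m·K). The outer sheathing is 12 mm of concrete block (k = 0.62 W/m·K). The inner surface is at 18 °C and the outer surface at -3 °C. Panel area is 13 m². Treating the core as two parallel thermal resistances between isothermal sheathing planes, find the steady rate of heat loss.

Q ≈ 97.7 W

Sheathing layers in series; stud and cavity paths in parallel between them.
R_inner = 0.012/(0.891×13) = 0.001036 K/W
R_stud  = 0.145/(0.112×0.15×13) = 0.6639 K/W
R_cav   = 0.145/(0.042×0.85×13) = 0.3124 K/W
1/R_core = 1/R_stud + 1/R_cav → R_core = 0.2125 K/W
R_outer = 0.012/(0.62×13) = 0.001489 K/W
R_total = 0.215 K/W
Q = ΔT/R_total = 21/0.215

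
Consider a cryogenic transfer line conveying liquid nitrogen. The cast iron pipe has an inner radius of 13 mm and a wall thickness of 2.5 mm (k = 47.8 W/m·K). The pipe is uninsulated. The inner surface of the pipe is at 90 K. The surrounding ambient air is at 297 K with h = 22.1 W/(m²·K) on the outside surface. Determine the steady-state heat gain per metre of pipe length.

q′ ≈ 445 W/m

For a radial system each layer contributes R = ln(r_out/r_in)/(2πkL); films add R = 1/(hA).
R_cast iron pipe wall = ln(15.5/13)/(2π×47.8×1) = 5.856×10^-4 K/W
R_outer film = 1/(h_o·2πr_oL) = 1/(22.1×2π×0.0155×1) = 0.4646 K/W
R_total = 0.4652 K/W
Q = ΔT/R_total = 207/0.4652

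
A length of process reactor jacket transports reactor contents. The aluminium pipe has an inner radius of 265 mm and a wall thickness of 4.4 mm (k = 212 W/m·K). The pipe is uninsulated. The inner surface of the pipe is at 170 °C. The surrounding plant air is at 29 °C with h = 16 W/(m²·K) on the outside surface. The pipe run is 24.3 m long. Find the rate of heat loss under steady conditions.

Q ≈ 92800 W

Radial resistances (cylindrical: R_cond = ln(r_o/r_i)/(2πkL), R_conv = 1/(h·2πrL)):
R_aluminium pipe wall = ln(269.4/265)/(2π×212×24.3) = 5.087×10^-7 K/W
R_outer film = 1/(h_o·2πr_oL) = 1/(16×2π×0.2694×24.3) = 0.001519 K/W
R_total = 0.00152 K/W
Q = ΔT/R_total = 141/0.00152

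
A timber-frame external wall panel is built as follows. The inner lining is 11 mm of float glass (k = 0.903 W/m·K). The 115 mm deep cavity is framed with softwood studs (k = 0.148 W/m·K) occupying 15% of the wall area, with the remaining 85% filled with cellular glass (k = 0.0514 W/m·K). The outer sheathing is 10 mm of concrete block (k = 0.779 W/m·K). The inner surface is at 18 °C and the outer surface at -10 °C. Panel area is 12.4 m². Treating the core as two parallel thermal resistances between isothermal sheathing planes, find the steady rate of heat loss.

Sheathing layers in series; stud and cavity paths in parallel between them.
R_inner = 0.011/(0.903×12.4) = 9.824×10^-4 K/W
R_stud  = 0.115/(0.148×0.15×12.4) = 0.4178 K/W
R_cav   = 0.115/(0.0514×0.85×12.4) = 0.2123 K/W
1/R_core = 1/R_stud + 1/R_cav → R_core = 0.1408 K/W
R_outer = 0.01/(0.779×12.4) = 0.001035 K/W
R_total = 0.1428 K/W
Q = ΔT/R_total = 28/0.1428

Q ≈ 196 W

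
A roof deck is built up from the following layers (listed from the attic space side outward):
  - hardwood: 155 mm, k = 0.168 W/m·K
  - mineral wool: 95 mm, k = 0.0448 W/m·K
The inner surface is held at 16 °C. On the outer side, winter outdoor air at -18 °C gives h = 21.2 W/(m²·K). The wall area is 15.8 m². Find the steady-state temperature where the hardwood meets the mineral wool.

Series thermal resistances:
R_hardwood = L/(kA) = 0.155/(0.168×15.8) = 0.05839 K/W
R_mineral wool = L/(kA) = 0.095/(0.0448×15.8) = 0.1342 K/W
R_outer film = 1/(h_o·A) = 1/(21.2×15.8) = 0.002985 K/W
R_total = 0.1956 K/W;  Q = ΔT/R_total = 34/0.1956 = 173.8 W
T_interface = T_inner − Q·ΣR(inner→interface) = 16 − 174×0.05839

T ≈ 5.85 °C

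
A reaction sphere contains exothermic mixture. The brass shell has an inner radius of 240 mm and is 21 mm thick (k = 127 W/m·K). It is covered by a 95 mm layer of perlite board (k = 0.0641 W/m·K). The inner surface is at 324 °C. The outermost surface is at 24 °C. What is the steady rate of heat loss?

Q ≈ 236 W

Spherical conduction: R = (1/r_in − 1/r_out)/(4πk) per layer; series-sum.
R_brass shell = (1/0.24 − 1/0.261)/(4π×127) = 2.101×10^-4 K/W
R_perlite board = (1/0.261 − 1/0.356)/(4π×0.0641) = 1.269 K/W
R_total = 1.27 K/W
Q = ΔT/R_total = 300/1.27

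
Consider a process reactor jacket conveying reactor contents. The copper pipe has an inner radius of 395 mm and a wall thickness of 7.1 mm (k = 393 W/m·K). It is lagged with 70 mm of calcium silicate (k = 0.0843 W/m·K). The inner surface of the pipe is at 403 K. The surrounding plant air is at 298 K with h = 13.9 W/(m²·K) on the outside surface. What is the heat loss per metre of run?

Cylindrical conduction, so R = ln(r₂/r₁)/(2πkL) per layer, in series:
R_copper pipe wall = ln(402.1/395)/(2π×393×1) = 7.215×10^-6 K/W
R_calcium silicate = ln(472.1/402.1)/(2π×0.0843×1) = 0.303 K/W
R_outer film = 1/(h_o·2πr_oL) = 1/(13.9×2π×0.4721×1) = 0.02425 K/W
R_total = 0.3273 K/W
Q = ΔT/R_total = 105/0.3273

q′ ≈ 321 W/m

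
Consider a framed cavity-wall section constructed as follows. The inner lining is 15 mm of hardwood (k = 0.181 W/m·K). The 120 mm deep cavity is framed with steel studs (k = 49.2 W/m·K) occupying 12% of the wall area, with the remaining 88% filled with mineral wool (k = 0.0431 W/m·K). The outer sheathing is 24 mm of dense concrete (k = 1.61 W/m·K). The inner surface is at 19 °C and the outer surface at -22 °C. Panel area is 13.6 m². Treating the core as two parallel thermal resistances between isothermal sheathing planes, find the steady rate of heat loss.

Sheathing layers in series; stud and cavity paths in parallel between them.
R_inner = 0.015/(0.181×13.6) = 0.006094 K/W
R_stud  = 0.12/(49.2×0.12×13.6) = 0.001495 K/W
R_cav   = 0.12/(0.0431×0.88×13.6) = 0.2326 K/W
1/R_core = 1/R_stud + 1/R_cav → R_core = 0.001485 K/W
R_outer = 0.024/(1.61×13.6) = 0.001096 K/W
R_total = 0.008675 K/W
Q = ΔT/R_total = 41/0.008675

Q ≈ 4730 W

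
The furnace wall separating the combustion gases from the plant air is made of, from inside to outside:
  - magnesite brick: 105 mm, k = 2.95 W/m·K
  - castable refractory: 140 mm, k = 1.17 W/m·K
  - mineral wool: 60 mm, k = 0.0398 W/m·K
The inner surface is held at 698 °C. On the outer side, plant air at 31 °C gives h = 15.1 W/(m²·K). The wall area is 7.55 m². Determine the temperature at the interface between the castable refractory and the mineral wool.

Model the wall as resistances in series:
R_magnesite brick = L/(kA) = 0.105/(2.95×7.55) = 0.004714 K/W
R_castable refractory = L/(kA) = 0.14/(1.17×7.55) = 0.01585 K/W
R_mineral wool = L/(kA) = 0.06/(0.0398×7.55) = 0.1997 K/W
R_outer film = 1/(h_o·A) = 1/(15.1×7.55) = 0.008772 K/W
R_total = 0.229 K/W;  Q = ΔT/R_total = 667/0.229 = 2913 W
T_interface = T_inner − Q·ΣR(inner→interface) = 698 − 2910×0.02056

T ≈ 638 °C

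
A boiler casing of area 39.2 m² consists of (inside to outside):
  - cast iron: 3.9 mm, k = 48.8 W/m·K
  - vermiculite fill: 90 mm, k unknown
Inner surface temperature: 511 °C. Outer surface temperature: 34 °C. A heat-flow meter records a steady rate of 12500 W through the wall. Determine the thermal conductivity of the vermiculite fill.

Treating each layer as a thermal resistance in series:
R_cast iron = L/(kA) = 0.0039/(48.8×39.2) = 2.039×10^-6 K/W
Sum of known resistances R_other = 2.039×10^-6 K/W
Total R = ΔT/Q = 477/12500 = 0.03816 K/W
R_vermiculite fill = R_total − R_other = 0.03816 K/W
k = L/(R·A) = 0.09/(0.03816×39.2)

k ≈ 0.0602 W/(m·K)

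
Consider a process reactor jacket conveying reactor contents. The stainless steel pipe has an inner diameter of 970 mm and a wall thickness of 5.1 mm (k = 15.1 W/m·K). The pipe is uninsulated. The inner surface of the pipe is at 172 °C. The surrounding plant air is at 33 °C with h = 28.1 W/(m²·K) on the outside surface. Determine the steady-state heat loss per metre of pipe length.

q′ ≈ 11900 W/m

Radial resistances (cylindrical: R_cond = ln(r_o/r_i)/(2πkL), R_conv = 1/(h·2πrL)):
R_stainless steel pipe wall = ln(490.1/485)/(2π×15.1×1) = 1.103×10^-4 K/W
R_outer film = 1/(h_o·2πr_oL) = 1/(28.1×2π×0.4901×1) = 0.01156 K/W
R_total = 0.01167 K/W
Q = ΔT/R_total = 139/0.01167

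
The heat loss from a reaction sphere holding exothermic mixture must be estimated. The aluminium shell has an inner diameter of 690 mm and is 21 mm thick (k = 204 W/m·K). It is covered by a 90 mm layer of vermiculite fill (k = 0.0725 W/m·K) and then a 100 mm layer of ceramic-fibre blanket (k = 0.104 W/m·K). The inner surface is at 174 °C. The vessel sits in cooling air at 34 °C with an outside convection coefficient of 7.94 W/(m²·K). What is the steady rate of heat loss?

Each spherical layer contributes R = (1/r_i − 1/r_o)/(4πk):
R_aluminium shell = (1/0.345 − 1/0.366)/(4π×204) = 6.488×10^-5 K/W
R_vermiculite fill = (1/0.366 − 1/0.456)/(4π×0.0725) = 0.5919 K/W
R_ceramic-fibre blanket = (1/0.456 − 1/0.556)/(4π×0.104) = 0.3018 K/W
R_outer film = 1/(h·4πr_o²) = 1/(7.94×4π×0.556²) = 0.03242 K/W
R_total = 0.9262 K/W
Q = ΔT/R_total = 140/0.9262

Q ≈ 151 W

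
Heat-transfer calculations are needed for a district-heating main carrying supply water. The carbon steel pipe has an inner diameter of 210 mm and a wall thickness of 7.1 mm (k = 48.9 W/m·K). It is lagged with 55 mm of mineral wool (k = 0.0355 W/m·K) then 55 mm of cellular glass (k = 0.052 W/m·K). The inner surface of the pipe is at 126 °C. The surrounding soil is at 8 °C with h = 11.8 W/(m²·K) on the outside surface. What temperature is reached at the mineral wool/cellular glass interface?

For a radial system each layer contributes R = ln(r_out/r_in)/(2πkL); films add R = 1/(hA).
R_carbon steel pipe wall = ln(112.1/105)/(2π×48.9×1) = 2.13×10^-4 K/W
R_mineral wool = ln(167.1/112.1)/(2π×0.0355×1) = 1.79 K/W
R_cellular glass = ln(222.1/167.1)/(2π×0.052×1) = 0.8709 K/W
R_outer film = 1/(h_o·2πr_oL) = 1/(11.8×2π×0.2221×1) = 0.06073 K/W
R_total = 2.722 K/W
Q = ΔT/R_total = 118/2.722
Q = 43.4 W/m
T_interface = T_inner − Q·ΣR(inner→interface) = 126 − 43.4×1.79

T ≈ 48.4 °C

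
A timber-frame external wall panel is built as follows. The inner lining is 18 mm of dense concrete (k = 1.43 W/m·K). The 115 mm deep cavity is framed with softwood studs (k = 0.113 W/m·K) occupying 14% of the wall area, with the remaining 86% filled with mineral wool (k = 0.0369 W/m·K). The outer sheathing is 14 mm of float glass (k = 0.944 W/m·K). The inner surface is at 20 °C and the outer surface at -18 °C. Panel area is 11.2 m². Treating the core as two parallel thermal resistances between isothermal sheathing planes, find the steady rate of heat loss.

Q ≈ 174 W

Sheathing layers in series; stud and cavity paths in parallel between them.
R_inner = 0.018/(1.43×11.2) = 0.001124 K/W
R_stud  = 0.115/(0.113×0.14×11.2) = 0.649 K/W
R_cav   = 0.115/(0.0369×0.86×11.2) = 0.3236 K/W
1/R_core = 1/R_stud + 1/R_cav → R_core = 0.2159 K/W
R_outer = 0.014/(0.944×11.2) = 0.001324 K/W
R_total = 0.2184 K/W
Q = ΔT/R_total = 38/0.2184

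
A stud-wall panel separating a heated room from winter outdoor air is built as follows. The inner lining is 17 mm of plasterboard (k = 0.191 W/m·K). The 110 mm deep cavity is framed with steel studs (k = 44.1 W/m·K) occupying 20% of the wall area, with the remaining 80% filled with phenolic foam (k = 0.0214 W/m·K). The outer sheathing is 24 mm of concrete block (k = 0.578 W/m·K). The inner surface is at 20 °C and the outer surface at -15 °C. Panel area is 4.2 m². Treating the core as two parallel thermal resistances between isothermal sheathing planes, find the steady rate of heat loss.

Sheathing layers in series; stud and cavity paths in parallel between them.
R_inner = 0.017/(0.191×4.2) = 0.02119 K/W
R_stud  = 0.11/(44.1×0.2×4.2) = 0.002969 K/W
R_cav   = 0.11/(0.0214×0.8×4.2) = 1.53 K/W
1/R_core = 1/R_stud + 1/R_cav → R_core = 0.002964 K/W
R_outer = 0.024/(0.578×4.2) = 0.009886 K/W
R_total = 0.03404 K/W
Q = ΔT/R_total = 35/0.03404

Q ≈ 1030 W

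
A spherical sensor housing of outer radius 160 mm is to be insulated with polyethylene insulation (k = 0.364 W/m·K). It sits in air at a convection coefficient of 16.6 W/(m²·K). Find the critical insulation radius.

r_cr ≈ 43.9 mm

For a sphere r_cr = 2k/h = 2×0.364/16.6
r_cr = 43.9 mm; since the bare radius (160 mm) is above r_cr, any added insulation will reduce heat loss.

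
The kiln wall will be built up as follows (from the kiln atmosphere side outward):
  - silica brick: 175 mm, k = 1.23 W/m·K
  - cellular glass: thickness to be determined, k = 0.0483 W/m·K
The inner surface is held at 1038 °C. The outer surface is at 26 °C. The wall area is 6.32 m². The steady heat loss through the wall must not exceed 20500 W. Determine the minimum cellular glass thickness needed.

L ≈ 8.2 mm

Model the wall as resistances in series:
R_silica brick = L/(kA) = 0.175/(1.23×6.32) = 0.02251 K/W
Sum of the known resistances R_other = 0.02251 K/W
Required total resistance R_tot = ΔT/Q_allow = 1012/20500 = 0.04937 K/W
R_cellular glass = R_tot − R_other = 0.02685 K/W
L = R·k·A = 0.02685×0.0483×6.32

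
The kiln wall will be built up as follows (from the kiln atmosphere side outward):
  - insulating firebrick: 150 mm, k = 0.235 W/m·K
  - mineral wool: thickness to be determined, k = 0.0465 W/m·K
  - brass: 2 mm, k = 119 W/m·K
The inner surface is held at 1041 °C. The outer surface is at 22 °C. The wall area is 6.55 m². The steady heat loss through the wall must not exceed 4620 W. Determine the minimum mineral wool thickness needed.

L ≈ 37.5 mm

Model the wall as resistances in series:
R_insulating firebrick = L/(kA) = 0.15/(0.235×6.55) = 0.09745 K/W
R_brass = L/(kA) = 0.002/(119×6.55) = 2.566×10^-6 K/W
Sum of the known resistances R_other = 0.09745 K/W
Required total resistance R_tot = ΔT/Q_allow = 1019/4620 = 0.2206 K/W
R_mineral wool = R_tot − R_other = 0.1231 K/W
L = R·k·A = 0.1231×0.0465×6.55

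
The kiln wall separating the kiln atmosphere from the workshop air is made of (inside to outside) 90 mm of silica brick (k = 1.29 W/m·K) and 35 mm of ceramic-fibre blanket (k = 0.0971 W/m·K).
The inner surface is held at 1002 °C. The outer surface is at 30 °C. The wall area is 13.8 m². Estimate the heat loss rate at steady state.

Q ≈ 31200 W

Treating each layer as a thermal resistance in series:
R_silica brick = L/(kA) = 0.09/(1.29×13.8) = 0.005056 K/W
R_ceramic-fibre blanket = L/(kA) = 0.035/(0.0971×13.8) = 0.02612 K/W
R_total = 0.03118 K/W
Q = ΔT / R_total = 972 / 0.03118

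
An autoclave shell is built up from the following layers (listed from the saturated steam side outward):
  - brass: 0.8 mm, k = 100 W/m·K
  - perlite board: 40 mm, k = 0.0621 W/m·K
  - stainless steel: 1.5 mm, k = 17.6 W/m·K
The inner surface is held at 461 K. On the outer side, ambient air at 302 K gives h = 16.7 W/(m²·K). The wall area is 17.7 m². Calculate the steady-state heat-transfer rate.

Treating each layer as a thermal resistance in series:
R_brass = L/(kA) = 0.0008/(100×17.7) = 4.52×10^-7 K/W
R_perlite board = L/(kA) = 0.04/(0.0621×17.7) = 0.03639 K/W
R_stainless steel = L/(kA) = 0.0015/(17.6×17.7) = 4.815×10^-6 K/W
R_outer film = 1/(h_o·A) = 1/(16.7×17.7) = 0.003383 K/W
R_total = 0.03978 K/W
Q = ΔT / R_total = 159 / 0.03978

Q ≈ 4000 W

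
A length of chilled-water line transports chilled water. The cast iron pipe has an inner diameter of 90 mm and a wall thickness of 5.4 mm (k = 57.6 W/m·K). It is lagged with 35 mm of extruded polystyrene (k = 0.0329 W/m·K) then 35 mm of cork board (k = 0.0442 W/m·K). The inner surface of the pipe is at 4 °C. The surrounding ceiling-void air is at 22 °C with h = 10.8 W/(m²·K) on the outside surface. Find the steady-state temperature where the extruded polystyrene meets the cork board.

T ≈ 15.7 °C

Radial resistances (cylindrical: R_cond = ln(r_o/r_i)/(2πkL), R_conv = 1/(h·2πrL)):
R_cast iron pipe wall = ln(50.4/45)/(2π×57.6×1) = 3.131×10^-4 K/W
R_extruded polystyrene = ln(85.4/50.4)/(2π×0.0329×1) = 2.551 K/W
R_cork board = ln(120.4/85.4)/(2π×0.0442×1) = 1.237 K/W
R_outer film = 1/(h_o·2πr_oL) = 1/(10.8×2π×0.1204×1) = 0.1224 K/W
R_total = 3.911 K/W
Q = ΔT/R_total = 18/3.911
Q = 4.6 W/m
T_interface = T_inner + Q·ΣR(inner→interface) = 4 + 4.6×2.551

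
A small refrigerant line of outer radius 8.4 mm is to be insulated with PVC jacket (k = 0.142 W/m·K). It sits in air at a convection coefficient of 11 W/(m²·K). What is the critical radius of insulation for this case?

r_cr ≈ 12.9 mm

For a cylinder r_cr = k/h = 0.142/11
r_cr = 12.9 mm; since the bare radius (8.4 mm) is below r_cr, adding a thin layer of insulation will *increase* heat loss.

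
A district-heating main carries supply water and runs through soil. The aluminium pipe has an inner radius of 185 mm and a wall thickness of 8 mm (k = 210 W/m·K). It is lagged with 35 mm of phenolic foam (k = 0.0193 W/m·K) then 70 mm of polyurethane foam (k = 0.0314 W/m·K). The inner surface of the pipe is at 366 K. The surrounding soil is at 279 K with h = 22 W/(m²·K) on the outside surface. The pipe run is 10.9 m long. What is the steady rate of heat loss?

Cylindrical conduction, so R = ln(r₂/r₁)/(2πkL) per layer, in series:
R_aluminium pipe wall = ln(193/185)/(2π×210×10.9) = 2.944×10^-6 K/W
R_phenolic foam = ln(228/193)/(2π×0.0193×10.9) = 0.1261 K/W
R_polyurethane foam = ln(298/228)/(2π×0.0314×10.9) = 0.1245 K/W
R_outer film = 1/(h_o·2πr_oL) = 1/(22×2π×0.298×10.9) = 0.002227 K/W
R_total = 0.2528 K/W
Q = ΔT/R_total = 87/0.2528

Q ≈ 344 W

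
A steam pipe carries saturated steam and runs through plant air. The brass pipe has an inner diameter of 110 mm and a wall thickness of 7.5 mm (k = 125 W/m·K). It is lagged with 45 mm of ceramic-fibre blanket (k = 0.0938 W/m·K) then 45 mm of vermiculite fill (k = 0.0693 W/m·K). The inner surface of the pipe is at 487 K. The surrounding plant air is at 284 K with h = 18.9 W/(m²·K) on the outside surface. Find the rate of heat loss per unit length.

Cylindrical conduction, so R = ln(r₂/r₁)/(2πkL) per layer, in series:
R_brass pipe wall = ln(62.5/55)/(2π×125×1) = 1.628×10^-4 K/W
R_ceramic-fibre blanket = ln(107.5/62.5)/(2π×0.0938×1) = 0.9202 K/W
R_vermiculite fill = ln(152.5/107.5)/(2π×0.0693×1) = 0.8031 K/W
R_outer film = 1/(h_o·2πr_oL) = 1/(18.9×2π×0.1525×1) = 0.05522 K/W
R_total = 1.779 K/W
Q = ΔT/R_total = 203/1.779

q′ ≈ 114 W/m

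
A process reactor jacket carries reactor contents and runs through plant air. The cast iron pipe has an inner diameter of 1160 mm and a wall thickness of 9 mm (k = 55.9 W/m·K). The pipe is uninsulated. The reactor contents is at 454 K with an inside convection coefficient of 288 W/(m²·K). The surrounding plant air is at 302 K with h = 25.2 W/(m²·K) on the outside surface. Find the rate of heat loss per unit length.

q′ ≈ 13000 W/m

Radial resistances (cylindrical: R_cond = ln(r_o/r_i)/(2πkL), R_conv = 1/(h·2πrL)):
R_inner film = 1/(h_i·2πr₁L) = 1/(288×2π×0.58×1) = 9.528×10^-4 K/W
R_cast iron pipe wall = ln(589/580)/(2π×55.9×1) = 4.384×10^-5 K/W
R_outer film = 1/(h_o·2πr_oL) = 1/(25.2×2π×0.589×1) = 0.01072 K/W
R_total = 0.01172 K/W
Q = ΔT/R_total = 152/0.01172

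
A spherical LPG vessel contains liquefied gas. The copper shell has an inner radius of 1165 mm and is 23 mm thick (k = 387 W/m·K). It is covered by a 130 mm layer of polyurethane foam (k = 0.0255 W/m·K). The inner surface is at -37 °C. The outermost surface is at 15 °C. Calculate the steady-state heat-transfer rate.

Q ≈ 201 W

Spherical conduction: R = (1/r_in − 1/r_out)/(4πk) per layer; series-sum.
R_copper shell = (1/1.165 − 1/1.188)/(4π×387) = 3.417×10^-6 K/W
R_polyurethane foam = (1/1.188 − 1/1.318)/(4π×0.0255) = 0.2591 K/W
R_total = 0.2591 K/W
Q = ΔT/R_total = 52/0.2591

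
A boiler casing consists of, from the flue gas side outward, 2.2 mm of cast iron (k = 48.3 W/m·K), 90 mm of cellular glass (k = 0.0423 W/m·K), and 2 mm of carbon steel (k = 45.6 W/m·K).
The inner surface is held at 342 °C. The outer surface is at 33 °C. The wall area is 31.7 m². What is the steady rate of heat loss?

Q ≈ 4600 W

Model the wall as resistances in series:
R_cast iron = L/(kA) = 0.0022/(48.3×31.7) = 1.437×10^-6 K/W
R_cellular glass = L/(kA) = 0.09/(0.0423×31.7) = 0.06712 K/W
R_carbon steel = L/(kA) = 0.002/(45.6×31.7) = 1.384×10^-6 K/W
R_total = 0.06712 K/W
Q = ΔT / R_total = 309 / 0.06712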